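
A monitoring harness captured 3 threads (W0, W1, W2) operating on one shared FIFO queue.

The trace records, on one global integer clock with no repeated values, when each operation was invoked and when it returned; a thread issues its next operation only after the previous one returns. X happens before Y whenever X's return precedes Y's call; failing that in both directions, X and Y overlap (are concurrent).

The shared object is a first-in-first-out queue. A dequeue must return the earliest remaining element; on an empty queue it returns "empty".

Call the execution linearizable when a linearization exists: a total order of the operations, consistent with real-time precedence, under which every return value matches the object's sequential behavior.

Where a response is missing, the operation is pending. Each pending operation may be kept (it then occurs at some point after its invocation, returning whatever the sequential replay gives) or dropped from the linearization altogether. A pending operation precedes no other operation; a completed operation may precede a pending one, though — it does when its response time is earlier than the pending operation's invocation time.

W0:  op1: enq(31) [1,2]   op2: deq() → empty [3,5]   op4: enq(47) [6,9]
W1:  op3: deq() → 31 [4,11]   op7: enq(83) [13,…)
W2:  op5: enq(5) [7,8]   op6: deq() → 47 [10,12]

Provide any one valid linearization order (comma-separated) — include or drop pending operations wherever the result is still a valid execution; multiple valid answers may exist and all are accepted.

step 1: op1 enq(31) — queue <31>
step 2: op3 deq() → 31 — queue <>
step 3: op2 deq() → empty — queue <>
step 4: op4 enq(47) — queue <47>
step 5: op5 enq(5) — queue <47,5>
step 6: op6 deq() → 47 — queue <5>

op1, op3, op2, op4, op5, op6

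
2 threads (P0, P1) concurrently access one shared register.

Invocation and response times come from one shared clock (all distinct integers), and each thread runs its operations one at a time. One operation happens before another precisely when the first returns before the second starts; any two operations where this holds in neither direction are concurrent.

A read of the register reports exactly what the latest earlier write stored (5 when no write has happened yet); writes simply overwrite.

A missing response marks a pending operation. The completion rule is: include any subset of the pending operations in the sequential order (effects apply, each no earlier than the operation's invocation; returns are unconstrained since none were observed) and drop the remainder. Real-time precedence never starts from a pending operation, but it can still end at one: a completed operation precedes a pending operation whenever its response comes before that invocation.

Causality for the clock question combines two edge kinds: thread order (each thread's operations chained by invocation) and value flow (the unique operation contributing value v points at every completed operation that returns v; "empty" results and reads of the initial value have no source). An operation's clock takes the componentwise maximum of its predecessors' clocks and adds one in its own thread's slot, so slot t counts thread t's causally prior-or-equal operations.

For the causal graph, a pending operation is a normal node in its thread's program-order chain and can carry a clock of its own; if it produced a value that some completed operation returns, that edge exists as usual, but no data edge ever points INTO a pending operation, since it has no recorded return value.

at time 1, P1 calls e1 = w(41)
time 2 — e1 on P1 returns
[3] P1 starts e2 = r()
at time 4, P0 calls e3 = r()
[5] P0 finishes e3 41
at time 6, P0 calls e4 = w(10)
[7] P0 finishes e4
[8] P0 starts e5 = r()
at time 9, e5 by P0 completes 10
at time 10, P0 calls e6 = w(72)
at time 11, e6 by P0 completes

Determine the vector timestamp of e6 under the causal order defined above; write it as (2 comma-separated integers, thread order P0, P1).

(4, 1)

VC(e1, invoked at 1): no causal predecessors; +1 on P1 → (0, 1)
e2 (invocation 3): componentwise max over VC(e1)=(0, 1), +1 at P1, giving (0, 2)
e3 (invocation 4): componentwise max over VC(e1)=(0, 1), +1 at P0, giving (1, 1)
e4 (invocation 6): componentwise max over VC(e3)=(1, 1), +1 at P0, giving (2, 1)
e5 (invocation 8): componentwise max over VC(e4)=(2, 1), +1 at P0, giving (3, 1)
e6 (invocation 10): componentwise max over VC(e5)=(3, 1), +1 at P0, giving (4, 1)
target: VC(e6) = (4, 1)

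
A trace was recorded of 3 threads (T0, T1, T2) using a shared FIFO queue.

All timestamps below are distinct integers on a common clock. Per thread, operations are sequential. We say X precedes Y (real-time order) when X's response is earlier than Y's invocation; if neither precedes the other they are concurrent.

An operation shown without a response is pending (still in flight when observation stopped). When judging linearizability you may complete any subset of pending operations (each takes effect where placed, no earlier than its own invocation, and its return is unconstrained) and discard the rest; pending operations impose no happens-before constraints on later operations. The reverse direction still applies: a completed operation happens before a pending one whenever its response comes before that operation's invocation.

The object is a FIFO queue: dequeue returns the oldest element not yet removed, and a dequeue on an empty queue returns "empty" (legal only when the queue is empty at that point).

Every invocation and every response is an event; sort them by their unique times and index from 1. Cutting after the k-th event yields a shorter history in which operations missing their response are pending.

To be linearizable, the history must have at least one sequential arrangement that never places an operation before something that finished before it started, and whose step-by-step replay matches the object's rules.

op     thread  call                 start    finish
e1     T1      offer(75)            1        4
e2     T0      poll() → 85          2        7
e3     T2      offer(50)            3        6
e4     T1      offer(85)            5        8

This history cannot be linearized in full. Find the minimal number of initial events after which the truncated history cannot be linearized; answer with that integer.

events 1..6 are linearizable, e.g. via e1, e2, e3:
1. e1 offer(75), leaving queue <75>
2. e2 poll() (pending, included), leaving queue <>
3. e3 offer(50), leaving queue <50>
with event 7 included (e2 responding at time 7), all real-time-consistent orders fail
completion choices over the 1 pending operation (e4) were checked; none helps
for example e1, e2, e3 (pending dropped) fails at step 2: e2 poll() → 85 is not legal there
for example e1, e3, e2 (pending dropped) fails at step 3: e2 poll() → 85 is not legal there

7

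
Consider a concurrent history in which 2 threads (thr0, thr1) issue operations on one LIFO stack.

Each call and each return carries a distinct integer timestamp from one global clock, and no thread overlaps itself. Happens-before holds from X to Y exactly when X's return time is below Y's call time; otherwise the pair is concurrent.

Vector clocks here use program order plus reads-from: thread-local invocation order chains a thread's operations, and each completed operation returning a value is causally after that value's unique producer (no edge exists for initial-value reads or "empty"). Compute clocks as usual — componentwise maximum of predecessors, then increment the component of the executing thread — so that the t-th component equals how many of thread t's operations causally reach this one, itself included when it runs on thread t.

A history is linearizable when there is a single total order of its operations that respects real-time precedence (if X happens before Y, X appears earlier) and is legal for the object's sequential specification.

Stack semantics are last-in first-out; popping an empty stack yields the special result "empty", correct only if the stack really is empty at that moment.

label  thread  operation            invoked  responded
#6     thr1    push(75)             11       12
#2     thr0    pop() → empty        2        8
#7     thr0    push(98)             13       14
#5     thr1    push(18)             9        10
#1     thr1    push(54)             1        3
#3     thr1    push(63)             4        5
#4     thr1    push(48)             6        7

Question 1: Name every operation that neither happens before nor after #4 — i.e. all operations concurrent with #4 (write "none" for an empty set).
Answer: #2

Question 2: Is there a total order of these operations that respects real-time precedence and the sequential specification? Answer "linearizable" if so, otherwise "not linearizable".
linearizable

witness order: #2, #1, #3, #4, #5, #6, #7
after step 1 (#2 pop() → empty): stack <>
after step 2 (#1 push(54)): stack <54>
after step 3 (#3 push(63)): stack <54,63>
after step 4 (#4 push(48)): stack <54,63,48>
after step 5 (#5 push(18)): stack <54,63,48,18>
after step 6 (#6 push(75)): stack <54,63,48,18,75>
after step 7 (#7 push(98)): stack <54,63,48,18,75,98>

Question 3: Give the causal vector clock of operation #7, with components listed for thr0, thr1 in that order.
Answer: (2, 0)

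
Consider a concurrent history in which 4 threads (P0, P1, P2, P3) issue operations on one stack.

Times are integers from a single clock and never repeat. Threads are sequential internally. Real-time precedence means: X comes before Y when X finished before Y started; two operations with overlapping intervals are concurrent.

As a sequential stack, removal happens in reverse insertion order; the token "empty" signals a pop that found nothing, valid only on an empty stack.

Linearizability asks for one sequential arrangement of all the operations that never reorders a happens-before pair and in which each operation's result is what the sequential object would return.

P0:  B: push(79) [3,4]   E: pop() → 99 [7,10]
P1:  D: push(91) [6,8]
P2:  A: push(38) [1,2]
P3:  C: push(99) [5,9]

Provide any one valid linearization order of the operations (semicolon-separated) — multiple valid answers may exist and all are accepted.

A; B; C; E; D

after step 1 (A push(38)): stack <38>
after step 2 (B push(79)): stack <38,79>
after step 3 (C push(99)): stack <38,79,99>
after step 4 (E pop() → 99): stack <38,79>
after step 5 (D push(91)): stack <38,79,91>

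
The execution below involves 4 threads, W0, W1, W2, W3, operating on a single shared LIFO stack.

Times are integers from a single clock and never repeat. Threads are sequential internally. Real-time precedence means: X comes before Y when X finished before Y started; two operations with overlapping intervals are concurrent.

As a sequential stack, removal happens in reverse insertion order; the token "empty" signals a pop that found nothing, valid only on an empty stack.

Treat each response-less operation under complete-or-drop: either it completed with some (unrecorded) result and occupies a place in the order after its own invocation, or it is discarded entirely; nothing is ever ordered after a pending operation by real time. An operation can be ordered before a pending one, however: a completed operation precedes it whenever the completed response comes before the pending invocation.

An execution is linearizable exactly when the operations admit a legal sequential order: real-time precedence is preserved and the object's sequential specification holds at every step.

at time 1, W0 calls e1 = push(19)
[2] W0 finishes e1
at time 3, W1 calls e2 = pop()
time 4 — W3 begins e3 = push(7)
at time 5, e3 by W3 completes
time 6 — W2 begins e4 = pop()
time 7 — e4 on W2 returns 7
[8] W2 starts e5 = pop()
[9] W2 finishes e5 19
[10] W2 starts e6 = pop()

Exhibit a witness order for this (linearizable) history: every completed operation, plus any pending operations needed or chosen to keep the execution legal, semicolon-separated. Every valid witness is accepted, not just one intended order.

e1; e3; e4; e5

1. e1 push(19), leaving stack <19>
2. e3 push(7), leaving stack <19,7>
3. e4 pop() → 7, leaving stack <19>
4. e5 pop() → 19, leaving stack <>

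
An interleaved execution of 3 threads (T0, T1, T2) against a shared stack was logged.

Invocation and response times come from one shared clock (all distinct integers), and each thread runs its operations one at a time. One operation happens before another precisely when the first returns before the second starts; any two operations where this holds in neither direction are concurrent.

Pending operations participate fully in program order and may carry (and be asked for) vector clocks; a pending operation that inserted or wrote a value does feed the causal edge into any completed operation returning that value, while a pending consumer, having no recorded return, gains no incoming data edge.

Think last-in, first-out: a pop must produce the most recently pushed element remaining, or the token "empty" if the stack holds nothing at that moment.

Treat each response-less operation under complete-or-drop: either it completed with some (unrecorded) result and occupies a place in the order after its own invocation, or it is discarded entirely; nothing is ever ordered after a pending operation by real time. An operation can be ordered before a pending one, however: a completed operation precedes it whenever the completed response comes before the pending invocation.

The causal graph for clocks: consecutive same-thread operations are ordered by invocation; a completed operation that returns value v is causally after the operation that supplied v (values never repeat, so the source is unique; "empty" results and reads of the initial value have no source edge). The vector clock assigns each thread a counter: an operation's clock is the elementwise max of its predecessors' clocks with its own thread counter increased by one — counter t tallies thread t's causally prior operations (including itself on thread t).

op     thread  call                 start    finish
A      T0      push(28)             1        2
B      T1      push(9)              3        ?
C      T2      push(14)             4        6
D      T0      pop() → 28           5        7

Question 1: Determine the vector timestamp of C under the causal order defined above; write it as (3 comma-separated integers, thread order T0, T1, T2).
Answer: (0, 0, 1)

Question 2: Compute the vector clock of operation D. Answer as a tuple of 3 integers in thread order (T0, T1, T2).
Answer: (2, 0, 0)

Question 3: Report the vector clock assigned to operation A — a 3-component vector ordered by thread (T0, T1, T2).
Answer: (1, 0, 0)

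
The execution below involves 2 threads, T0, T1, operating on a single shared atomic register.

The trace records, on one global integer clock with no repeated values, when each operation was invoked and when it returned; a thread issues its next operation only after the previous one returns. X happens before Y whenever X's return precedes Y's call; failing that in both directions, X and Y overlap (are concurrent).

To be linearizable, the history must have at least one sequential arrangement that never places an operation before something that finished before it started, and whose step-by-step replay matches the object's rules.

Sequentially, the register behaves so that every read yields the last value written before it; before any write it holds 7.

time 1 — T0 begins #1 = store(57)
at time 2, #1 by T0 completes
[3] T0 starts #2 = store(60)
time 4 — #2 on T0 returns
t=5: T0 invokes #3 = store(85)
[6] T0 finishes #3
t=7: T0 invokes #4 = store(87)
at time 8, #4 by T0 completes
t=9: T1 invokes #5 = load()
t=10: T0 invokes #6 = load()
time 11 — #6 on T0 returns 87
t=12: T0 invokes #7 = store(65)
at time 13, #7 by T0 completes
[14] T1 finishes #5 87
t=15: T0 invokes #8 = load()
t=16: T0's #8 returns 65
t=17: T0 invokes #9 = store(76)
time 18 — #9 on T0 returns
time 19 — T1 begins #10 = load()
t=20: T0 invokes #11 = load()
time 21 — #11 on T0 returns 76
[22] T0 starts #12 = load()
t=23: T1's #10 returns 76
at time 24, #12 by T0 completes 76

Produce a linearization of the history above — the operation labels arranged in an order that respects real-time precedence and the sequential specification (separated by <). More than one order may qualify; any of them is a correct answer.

#1 < #2 < #3 < #4 < #5 < #6 < #7 < #8 < #9 < #10 < #11 < #12

step 1: #1 store(57) — value 57
step 2: #2 store(60) — value 60
step 3: #3 store(85) — value 85
step 4: #4 store(87) — value 87
step 5: #5 load() → 87 — value 87
step 6: #6 load() → 87 — value 87
step 7: #7 store(65) — value 65
step 8: #8 load() → 65 — value 65
step 9: #9 store(76) — value 76
step 10: #10 load() → 76 — value 76
step 11: #11 load() → 76 — value 76
step 12: #12 load() → 76 — value 76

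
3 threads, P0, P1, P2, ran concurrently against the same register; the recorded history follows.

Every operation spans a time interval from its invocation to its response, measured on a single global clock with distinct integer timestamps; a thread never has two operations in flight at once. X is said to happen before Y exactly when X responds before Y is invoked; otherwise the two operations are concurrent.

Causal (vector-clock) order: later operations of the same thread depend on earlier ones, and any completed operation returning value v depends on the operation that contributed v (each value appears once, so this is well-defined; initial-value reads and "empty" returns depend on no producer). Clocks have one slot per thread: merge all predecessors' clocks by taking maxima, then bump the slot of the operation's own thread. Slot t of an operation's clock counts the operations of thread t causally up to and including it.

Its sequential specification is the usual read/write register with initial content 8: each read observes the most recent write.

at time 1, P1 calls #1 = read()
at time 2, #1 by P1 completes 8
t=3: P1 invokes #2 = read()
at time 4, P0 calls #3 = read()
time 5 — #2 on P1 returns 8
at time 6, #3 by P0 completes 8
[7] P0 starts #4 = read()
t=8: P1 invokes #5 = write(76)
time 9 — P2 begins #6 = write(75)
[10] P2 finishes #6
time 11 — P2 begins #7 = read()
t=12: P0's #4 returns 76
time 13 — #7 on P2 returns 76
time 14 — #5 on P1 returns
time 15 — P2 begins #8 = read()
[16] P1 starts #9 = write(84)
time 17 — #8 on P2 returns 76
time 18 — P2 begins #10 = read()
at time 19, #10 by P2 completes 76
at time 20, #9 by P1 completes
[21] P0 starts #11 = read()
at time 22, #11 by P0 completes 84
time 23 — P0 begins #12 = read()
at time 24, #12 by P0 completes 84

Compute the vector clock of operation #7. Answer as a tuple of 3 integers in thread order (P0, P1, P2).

(0, 3, 2)

VC(#6, invoked at 9): no causal predecessors; +1 on P2 → (0, 0, 1)
VC(#1, invoked at 1): no causal predecessors; +1 on P1 → (0, 1, 0)
VC(#3, invoked at 4): no causal predecessors; +1 on P0 → (1, 0, 0)
invoked at 3, #2 merges VC(#1)=(0, 1, 0) and bumps P1's slot → (0, 2, 0)
invoked at 8, #5 merges VC(#2)=(0, 2, 0) and bumps P1's slot → (0, 3, 0)
invoked at 16, #9 merges VC(#5)=(0, 3, 0) and bumps P1's slot → (0, 4, 0)
invoked at 11, #7 merges VC(#5)=(0, 3, 0), VC(#6)=(0, 0, 1) and bumps P2's slot → (0, 3, 2)
invoked at 7, #4 merges VC(#3)=(1, 0, 0), VC(#5)=(0, 3, 0) and bumps P0's slot → (2, 3, 0)
invoked at 15, #8 merges VC(#5)=(0, 3, 0), VC(#7)=(0, 3, 2) and bumps P2's slot → (0, 3, 3)
invoked at 18, #10 merges VC(#5)=(0, 3, 0), VC(#8)=(0, 3, 3) and bumps P2's slot → (0, 3, 4)
invoked at 21, #11 merges VC(#4)=(2, 3, 0), VC(#9)=(0, 4, 0) and bumps P0's slot → (3, 4, 0)
invoked at 23, #12 merges VC(#9)=(0, 4, 0), VC(#11)=(3, 4, 0) and bumps P0's slot → (4, 4, 0)
target: VC(#7) = (0, 3, 2)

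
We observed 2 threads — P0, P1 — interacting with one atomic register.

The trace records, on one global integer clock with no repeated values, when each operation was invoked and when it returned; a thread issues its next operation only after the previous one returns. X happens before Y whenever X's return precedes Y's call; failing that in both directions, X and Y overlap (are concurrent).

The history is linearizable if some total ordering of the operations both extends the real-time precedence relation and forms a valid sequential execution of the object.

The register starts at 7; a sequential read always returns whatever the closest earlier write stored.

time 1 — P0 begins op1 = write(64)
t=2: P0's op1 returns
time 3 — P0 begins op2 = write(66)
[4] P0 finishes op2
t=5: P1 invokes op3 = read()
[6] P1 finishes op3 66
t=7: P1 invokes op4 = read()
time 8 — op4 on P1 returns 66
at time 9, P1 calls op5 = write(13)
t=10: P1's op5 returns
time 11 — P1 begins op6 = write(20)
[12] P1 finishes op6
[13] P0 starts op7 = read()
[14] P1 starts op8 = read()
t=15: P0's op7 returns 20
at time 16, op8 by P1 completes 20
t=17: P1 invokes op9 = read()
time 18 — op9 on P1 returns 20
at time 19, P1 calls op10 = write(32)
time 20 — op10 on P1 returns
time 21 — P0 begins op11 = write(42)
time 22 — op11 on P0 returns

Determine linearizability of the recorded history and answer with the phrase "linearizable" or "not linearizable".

linearizable

witness order: op1, op2, op3, op4, op5, op6, op7, op8, op9, op10, op11
step 1: op1 write(64) — value 64
step 2: op2 write(66) — value 66
step 3: op3 read() → 66 — value 66
step 4: op4 read() → 66 — value 66
step 5: op5 write(13) — value 13
step 6: op6 write(20) — value 20
step 7: op7 read() → 20 — value 20
step 8: op8 read() → 20 — value 20
step 9: op9 read() → 20 — value 20
step 10: op10 write(32) — value 32
step 11: op11 write(42) — value 42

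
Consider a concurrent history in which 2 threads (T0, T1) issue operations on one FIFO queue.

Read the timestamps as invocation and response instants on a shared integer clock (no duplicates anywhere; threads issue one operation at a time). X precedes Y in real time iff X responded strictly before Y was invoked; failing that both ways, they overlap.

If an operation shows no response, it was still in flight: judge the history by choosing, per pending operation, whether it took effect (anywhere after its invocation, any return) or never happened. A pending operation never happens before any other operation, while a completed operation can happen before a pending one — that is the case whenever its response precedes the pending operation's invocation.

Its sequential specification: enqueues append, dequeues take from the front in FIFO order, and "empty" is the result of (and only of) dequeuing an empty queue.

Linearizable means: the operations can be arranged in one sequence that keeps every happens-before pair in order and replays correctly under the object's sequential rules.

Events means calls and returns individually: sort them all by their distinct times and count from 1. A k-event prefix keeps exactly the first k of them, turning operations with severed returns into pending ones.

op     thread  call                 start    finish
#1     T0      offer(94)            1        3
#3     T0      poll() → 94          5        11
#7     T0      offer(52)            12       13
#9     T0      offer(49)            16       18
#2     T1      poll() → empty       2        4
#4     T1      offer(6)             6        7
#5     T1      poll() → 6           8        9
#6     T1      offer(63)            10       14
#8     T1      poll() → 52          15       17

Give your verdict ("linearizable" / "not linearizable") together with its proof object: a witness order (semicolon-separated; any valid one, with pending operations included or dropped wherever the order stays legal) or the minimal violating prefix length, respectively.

linearizable — witness: #2; #1; #3; #4; #5; #7; #6; #8; #9

after step 1 (#2 poll() → empty): queue <>
after step 2 (#1 offer(94)): queue <94>
after step 3 (#3 poll() → 94): queue <>
after step 4 (#4 offer(6)): queue <6>
after step 5 (#5 poll() → 6): queue <>
after step 6 (#7 offer(52)): queue <52>
after step 7 (#6 offer(63)): queue <52,63>
after step 8 (#8 poll() → 52): queue <63>
after step 9 (#9 offer(49)): queue <63,49>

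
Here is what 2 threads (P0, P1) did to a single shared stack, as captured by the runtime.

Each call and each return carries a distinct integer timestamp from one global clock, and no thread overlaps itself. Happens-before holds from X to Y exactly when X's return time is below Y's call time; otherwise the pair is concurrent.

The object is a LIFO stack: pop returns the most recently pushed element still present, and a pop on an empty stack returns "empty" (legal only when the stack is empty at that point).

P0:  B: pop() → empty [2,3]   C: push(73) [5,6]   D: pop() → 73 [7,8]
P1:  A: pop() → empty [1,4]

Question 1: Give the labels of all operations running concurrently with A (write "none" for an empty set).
Answer: B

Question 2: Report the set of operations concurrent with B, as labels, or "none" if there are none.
Answer: A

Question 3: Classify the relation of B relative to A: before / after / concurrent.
Answer: concurrent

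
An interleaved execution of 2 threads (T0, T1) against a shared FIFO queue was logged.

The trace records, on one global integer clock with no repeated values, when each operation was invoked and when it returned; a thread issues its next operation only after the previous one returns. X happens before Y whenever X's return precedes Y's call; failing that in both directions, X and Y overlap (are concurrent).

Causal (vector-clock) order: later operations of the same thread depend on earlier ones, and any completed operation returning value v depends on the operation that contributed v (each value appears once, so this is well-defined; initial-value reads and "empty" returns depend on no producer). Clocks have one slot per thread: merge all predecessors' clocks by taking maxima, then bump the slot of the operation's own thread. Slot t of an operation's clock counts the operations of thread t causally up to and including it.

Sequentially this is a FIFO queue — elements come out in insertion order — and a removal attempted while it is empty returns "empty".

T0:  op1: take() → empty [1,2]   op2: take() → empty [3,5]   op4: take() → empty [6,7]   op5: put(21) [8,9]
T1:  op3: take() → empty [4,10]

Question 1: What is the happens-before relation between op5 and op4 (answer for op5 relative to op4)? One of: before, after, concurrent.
op5 spans [8,9], op4 spans [6,7]
resp(op4)=7 < inv(op5)=8

after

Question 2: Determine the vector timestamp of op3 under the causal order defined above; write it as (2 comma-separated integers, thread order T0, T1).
root op op3, invoked 4: fresh clock plus T1's own tick → (0, 1)
root op op1, invoked 1: fresh clock plus T0's own tick → (1, 0)
op2 (invocation 3): componentwise max over VC(op1)=(1, 0), +1 at T0, giving (2, 0)
op4 (invocation 6): componentwise max over VC(op2)=(2, 0), +1 at T0, giving (3, 0)
op5 (invocation 8): componentwise max over VC(op4)=(3, 0), +1 at T0, giving (4, 0)
target: VC(op3) = (0, 1)

(0, 1)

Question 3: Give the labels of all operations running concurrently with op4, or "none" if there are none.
op4 runs from 6 to 7; window-overlapping ops are concurrent
op1 [1,2]: before
op2 [3,5]: before
op3 [4,10]: concurrent
op5 [8,9]: after

op3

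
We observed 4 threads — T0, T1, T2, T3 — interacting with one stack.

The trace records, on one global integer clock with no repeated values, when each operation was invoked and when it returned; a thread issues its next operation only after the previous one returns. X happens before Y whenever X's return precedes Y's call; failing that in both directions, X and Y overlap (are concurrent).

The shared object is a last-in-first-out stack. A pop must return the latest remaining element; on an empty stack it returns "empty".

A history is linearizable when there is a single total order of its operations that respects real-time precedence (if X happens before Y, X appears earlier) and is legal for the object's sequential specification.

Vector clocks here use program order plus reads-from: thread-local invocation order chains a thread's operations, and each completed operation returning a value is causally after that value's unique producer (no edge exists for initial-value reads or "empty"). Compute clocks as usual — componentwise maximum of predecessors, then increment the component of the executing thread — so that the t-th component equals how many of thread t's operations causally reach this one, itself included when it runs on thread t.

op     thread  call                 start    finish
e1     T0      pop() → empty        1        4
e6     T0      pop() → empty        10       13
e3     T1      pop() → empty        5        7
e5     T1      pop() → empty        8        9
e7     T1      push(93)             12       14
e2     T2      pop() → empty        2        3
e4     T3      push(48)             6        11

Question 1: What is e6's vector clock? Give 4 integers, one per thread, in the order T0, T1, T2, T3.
root op e4, invoked 6: fresh clock plus T3's own tick → (0, 0, 0, 1)
root op e2, invoked 2: fresh clock plus T2's own tick → (0, 0, 1, 0)
root op e3, invoked 5: fresh clock plus T1's own tick → (0, 1, 0, 0)
root op e1, invoked 1: fresh clock plus T0's own tick → (1, 0, 0, 0)
from VC(e3)=(0, 1, 0, 0), e5 (invoked 8) maxes components and bumps T1 → (0, 2, 0, 0)
from VC(e1)=(1, 0, 0, 0), e6 (invoked 10) maxes components and bumps T0 → (2, 0, 0, 0)
from VC(e5)=(0, 2, 0, 0), e7 (invoked 12) maxes components and bumps T1 → (0, 3, 0, 0)
target: VC(e6) = (2, 0, 0, 0)

(2, 0, 0, 0)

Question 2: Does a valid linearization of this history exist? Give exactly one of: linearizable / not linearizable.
a witness: e1, e2, e3, e5, e6, e4, e7
step 1: e1 pop() → empty — stack <>
step 2: e2 pop() → empty — stack <>
step 3: e3 pop() → empty — stack <>
step 4: e5 pop() → empty — stack <>
step 5: e6 pop() → empty — stack <>
step 6: e4 push(48) — stack <48>
step 7: e7 push(93) — stack <48,93>

linearizable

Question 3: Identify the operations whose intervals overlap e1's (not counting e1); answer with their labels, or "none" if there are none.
e1 runs from 1 to 4; window-overlapping ops are concurrent
e2 [2,3]: concurrent
e3 [5,7]: after
e4 [6,11]: after
e5 [8,9]: after
e6 [10,13]: after
e7 [12,14]: after

e2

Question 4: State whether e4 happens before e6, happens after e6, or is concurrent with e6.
e4 spans [6,11], e6 spans [10,13]
the intervals overlap in both directions

concurrent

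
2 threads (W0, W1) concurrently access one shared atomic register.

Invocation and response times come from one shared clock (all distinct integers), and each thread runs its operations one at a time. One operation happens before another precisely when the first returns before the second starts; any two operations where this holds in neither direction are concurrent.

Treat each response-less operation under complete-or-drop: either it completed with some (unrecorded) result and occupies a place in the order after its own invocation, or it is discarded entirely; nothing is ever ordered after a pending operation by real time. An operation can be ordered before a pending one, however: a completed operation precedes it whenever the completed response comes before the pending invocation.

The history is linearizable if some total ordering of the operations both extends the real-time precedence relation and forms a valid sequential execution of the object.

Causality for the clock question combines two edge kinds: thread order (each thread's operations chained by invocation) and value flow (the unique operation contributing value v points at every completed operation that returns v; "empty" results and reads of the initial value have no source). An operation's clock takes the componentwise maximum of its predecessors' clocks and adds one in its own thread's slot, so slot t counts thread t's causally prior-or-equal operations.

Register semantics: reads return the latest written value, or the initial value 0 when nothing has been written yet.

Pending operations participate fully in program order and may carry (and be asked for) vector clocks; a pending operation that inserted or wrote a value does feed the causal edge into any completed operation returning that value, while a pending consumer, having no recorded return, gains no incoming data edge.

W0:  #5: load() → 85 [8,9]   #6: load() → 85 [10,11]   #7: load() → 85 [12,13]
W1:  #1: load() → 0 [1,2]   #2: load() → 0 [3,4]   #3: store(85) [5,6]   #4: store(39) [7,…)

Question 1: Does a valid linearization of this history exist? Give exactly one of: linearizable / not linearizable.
a witness: #1, #2, #3, #5, #6, #7
after step 1 (#1 load() → 0): value 0
after step 2 (#2 load() → 0): value 0
after step 3 (#3 store(85)): value 85
after step 4 (#5 load() → 85): value 85
after step 5 (#6 load() → 85): value 85
after step 6 (#7 load() → 85): value 85

linearizable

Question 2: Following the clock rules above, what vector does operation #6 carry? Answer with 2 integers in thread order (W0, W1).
no predecessors for #1 (invoked 1): W1 increments from zero → (0, 1)
merge at #2 (invoked 3): VC(#1)=(0, 1), own-thread bump on W1 → (0, 2)
merge at #3 (invoked 5): VC(#2)=(0, 2), own-thread bump on W1 → (0, 3)
merge at #4 (invoked 7): VC(#3)=(0, 3), own-thread bump on W1 → (0, 4)
merge at #5 (invoked 8): VC(#3)=(0, 3), own-thread bump on W0 → (1, 3)
merge at #6 (invoked 10): VC(#3)=(0, 3), VC(#5)=(1, 3), own-thread bump on W0 → (2, 3)
merge at #7 (invoked 12): VC(#3)=(0, 3), VC(#6)=(2, 3), own-thread bump on W0 → (3, 3)
target: VC(#6) = (2, 3)

(2, 3)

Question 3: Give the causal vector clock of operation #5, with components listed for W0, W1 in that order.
root op #1, invoked 1: fresh clock plus W1's own tick → (0, 1)
VC(#2, invoked at 3): max of VC(#1)=(0, 1), then +1 on thread W1 → (0, 2)
VC(#3, invoked at 5): max of VC(#2)=(0, 2), then +1 on thread W1 → (0, 3)
VC(#4, invoked at 7): max of VC(#3)=(0, 3), then +1 on thread W1 → (0, 4)
VC(#5, invoked at 8): max of VC(#3)=(0, 3), then +1 on thread W0 → (1, 3)
VC(#6, invoked at 10): max of VC(#3)=(0, 3), VC(#5)=(1, 3), then +1 on thread W0 → (2, 3)
VC(#7, invoked at 12): max of VC(#3)=(0, 3), VC(#6)=(2, 3), then +1 on thread W0 → (3, 3)
target: VC(#5) = (1, 3)

(1, 3)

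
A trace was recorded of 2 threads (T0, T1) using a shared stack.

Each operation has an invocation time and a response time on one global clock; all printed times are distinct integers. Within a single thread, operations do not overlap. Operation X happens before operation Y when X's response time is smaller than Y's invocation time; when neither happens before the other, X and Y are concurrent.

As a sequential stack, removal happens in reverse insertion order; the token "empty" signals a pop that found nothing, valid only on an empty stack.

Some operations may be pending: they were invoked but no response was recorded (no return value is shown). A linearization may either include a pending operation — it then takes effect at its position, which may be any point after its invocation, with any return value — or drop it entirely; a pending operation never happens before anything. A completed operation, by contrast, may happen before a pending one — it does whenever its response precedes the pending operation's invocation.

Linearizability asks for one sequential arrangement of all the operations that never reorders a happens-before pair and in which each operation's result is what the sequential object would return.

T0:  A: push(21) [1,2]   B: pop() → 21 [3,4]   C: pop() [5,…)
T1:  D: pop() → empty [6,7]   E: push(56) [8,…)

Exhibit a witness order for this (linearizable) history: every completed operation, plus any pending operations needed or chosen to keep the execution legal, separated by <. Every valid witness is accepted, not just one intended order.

A < B < C < D

1. A push(21), leaving stack <21>
2. B pop() → 21, leaving stack <>
3. C pop() (pending, included), leaving stack <>
4. D pop() → empty, leaving stack <>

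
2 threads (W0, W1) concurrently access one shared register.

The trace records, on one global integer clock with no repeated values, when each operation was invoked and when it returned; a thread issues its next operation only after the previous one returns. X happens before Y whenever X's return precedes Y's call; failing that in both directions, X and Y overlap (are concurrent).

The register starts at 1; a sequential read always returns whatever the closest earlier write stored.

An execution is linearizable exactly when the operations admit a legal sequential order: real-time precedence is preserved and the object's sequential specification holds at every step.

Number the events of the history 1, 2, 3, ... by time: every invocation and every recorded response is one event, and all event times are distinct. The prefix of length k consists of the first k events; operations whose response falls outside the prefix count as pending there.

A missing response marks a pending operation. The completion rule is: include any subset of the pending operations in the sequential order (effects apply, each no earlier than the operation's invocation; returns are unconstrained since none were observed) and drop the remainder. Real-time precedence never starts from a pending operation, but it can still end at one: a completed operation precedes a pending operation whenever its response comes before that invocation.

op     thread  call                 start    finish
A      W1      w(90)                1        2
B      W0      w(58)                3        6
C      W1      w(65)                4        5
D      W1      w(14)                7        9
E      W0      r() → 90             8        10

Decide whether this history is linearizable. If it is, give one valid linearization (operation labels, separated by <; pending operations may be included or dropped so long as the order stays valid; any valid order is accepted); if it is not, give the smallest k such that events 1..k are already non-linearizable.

the violation lands at event 10, E's response at time 10: events 1..9 linearize, events 1..10 do not
4 orders of the 5 completed register ops respect real time; none is legal
one such order, A, B, C, D, E, breaks at step 5 where E r() → 90 is illegal
one such order, A, B, C, E, D, breaks at step 4 where E r() → 90 is illegal

not linearizable — minimal violating prefix: 10 events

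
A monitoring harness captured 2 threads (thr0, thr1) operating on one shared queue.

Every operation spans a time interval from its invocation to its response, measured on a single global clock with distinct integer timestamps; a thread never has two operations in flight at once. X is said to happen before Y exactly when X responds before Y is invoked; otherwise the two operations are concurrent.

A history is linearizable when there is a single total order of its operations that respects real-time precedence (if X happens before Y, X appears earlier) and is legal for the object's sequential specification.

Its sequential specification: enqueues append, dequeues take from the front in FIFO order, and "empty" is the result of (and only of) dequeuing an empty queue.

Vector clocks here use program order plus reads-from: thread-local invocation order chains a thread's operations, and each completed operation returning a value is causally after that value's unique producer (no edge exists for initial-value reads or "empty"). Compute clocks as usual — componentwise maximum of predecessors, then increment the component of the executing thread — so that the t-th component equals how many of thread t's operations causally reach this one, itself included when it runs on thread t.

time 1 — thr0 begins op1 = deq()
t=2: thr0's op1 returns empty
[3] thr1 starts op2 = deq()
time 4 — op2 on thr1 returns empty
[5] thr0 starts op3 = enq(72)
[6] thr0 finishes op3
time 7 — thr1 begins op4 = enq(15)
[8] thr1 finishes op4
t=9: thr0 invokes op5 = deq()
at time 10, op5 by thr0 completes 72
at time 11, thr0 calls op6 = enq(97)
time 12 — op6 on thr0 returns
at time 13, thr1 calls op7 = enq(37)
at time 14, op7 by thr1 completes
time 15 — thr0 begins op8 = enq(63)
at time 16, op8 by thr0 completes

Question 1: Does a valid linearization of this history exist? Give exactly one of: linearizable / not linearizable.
one valid linearization: op1, op2, op3, op4, op5, op6, op7, op8
after step 1 (op1 deq() → empty): queue <>
after step 2 (op2 deq() → empty): queue <>
after step 3 (op3 enq(72)): queue <72>
after step 4 (op4 enq(15)): queue <72,15>
after step 5 (op5 deq() → 72): queue <15>
after step 6 (op6 enq(97)): queue <15,97>
after step 7 (op7 enq(37)): queue <15,97,37>
after step 8 (op8 enq(63)): queue <15,97,37,63>

linearizable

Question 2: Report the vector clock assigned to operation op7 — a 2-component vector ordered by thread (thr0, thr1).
VC(op2, invoked at 3): no causal predecessors; +1 on thr1 → (0, 1)
VC(op1, invoked at 1): no causal predecessors; +1 on thr0 → (1, 0)
invoked at 7, op4 merges VC(op2)=(0, 1) and bumps thr1's slot → (0, 2)
invoked at 5, op3 merges VC(op1)=(1, 0) and bumps thr0's slot → (2, 0)
invoked at 13, op7 merges VC(op4)=(0, 2) and bumps thr1's slot → (0, 3)
invoked at 9, op5 merges VC(op3)=(2, 0) and bumps thr0's slot → (3, 0)
invoked at 11, op6 merges VC(op5)=(3, 0) and bumps thr0's slot → (4, 0)
invoked at 15, op8 merges VC(op6)=(4, 0) and bumps thr0's slot → (5, 0)
target: VC(op7) = (0, 3)

(0, 3)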